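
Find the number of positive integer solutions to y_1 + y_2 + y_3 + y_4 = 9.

Substitute y'_i = y_i - 1 (so y'_i >= 0). Then sum y'_i = 9 - 4 = 5.
Stars and bars: C(5+4-1, 4-1) = C(8,3).

Final answer: C(8,3) = 56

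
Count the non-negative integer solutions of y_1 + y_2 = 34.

Stars and bars with 34 stars and 1 bars:
C(34+2-1, 2-1) = C(35,1).

Final answer: C(35,1) = 35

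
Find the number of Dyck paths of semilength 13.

Total monotonic paths to (13,13): C(26,13) = 10400600.
Paths that cross above y=x (reflection bijection): C(26,14) = 9657700.
Valid Dyck paths: 10400600 - 9657700.
(This is the Catalan number C_{13}.)

Final answer: C_{13} = 742900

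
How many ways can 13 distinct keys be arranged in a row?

The number of ways to arrange 13 distinct objects is 13!.

Final answer: 13! = 6227020800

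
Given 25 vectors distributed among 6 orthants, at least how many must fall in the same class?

By pigeonhole with 25 objects and 6 categories: ceiling(25/6).

Final answer: 5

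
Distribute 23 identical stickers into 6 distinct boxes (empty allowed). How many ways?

Stars and bars: C(n+k-1, k-1) = C(28,5).

Final answer: C(28,5) = 98280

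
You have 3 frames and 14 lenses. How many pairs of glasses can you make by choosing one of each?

By the multiplication principle: 3 x 14.

Final answer: 42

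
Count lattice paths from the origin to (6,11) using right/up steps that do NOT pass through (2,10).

Total paths to (6,11): C(17,11) = 12376.
Paths through (2,10): C(12,10) x C(5,1) = 330.
Avoiding (2,10): 12376 - 330.

Final answer: 12046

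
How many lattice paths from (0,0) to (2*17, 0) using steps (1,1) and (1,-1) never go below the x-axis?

Total monotonic paths to (17,17): C(34,17) = 2333606220.
Paths that cross above y=x (reflection bijection): C(34,18) = 2203961430.
Valid Dyck paths: 2333606220 - 2203961430.
(These counts are the Catalan numbers.)

Final answer: C_{17} = 129644790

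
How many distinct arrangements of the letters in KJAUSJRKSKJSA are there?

Letters (A:2, J:3, K:3, R:1, S:3, U:1). Total letters: 13.
Permutations = 13!/(3! x 3! x 3! x 2!).

Final answer: 14414400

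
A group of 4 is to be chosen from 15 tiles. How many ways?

C(15,4) = 15!/(4! x 11!).

Final answer: \binom{15}{4} = 1365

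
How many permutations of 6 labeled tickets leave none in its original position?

Derangements satisfy D(n) = (n-1)(D(n-1) + D(n-2)), starting from D(0)=1, D(1)=0.
D(2) = 1 x (0 + 1) = 1
D(3) = 2 x (1 + 0) = 2
D(4) = 3 x (2 + 1) = 9
D(5) = 4 x (9 + 2) = 44
D(6) = 5 x (D(5) + D(4)) = 5 x (44 + 9)

Final answer: D(6) = 265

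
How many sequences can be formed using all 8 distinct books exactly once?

The number of ways to arrange 8 distinct objects is 8!.

Final answer: 8! = 40320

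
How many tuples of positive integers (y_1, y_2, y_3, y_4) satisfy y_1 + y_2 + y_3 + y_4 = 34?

Substitute y'_i = y_i - 1 (so y'_i >= 0). Then sum y'_i = 34 - 4 = 30.
Stars and bars: C(30+4-1, 4-1) = C(33,3).

Final answer: C(33,3) = 5456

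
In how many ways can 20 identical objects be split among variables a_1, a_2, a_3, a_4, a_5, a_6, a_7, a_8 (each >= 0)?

Stars and bars with 20 stars and 7 bars:
C(20+8-1, 8-1) = C(27,7).

Final answer: C(27,7) = 888030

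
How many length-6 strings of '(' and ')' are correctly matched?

This is a standard Catalan-number count: the answer is C_n. Here n = 3 (pairs).
Using C_0 = 1 and C_(k+1) = C_k x 2(2k+1)/(k+2), build up term by term: C_1=1, C_2=2, C_3=5.

Final answer: C_{3} = 5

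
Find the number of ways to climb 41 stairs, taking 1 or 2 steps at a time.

Let f(n) count the ways. The last step is size 1 or 2, so f(n) = f(n-1) + f(n-2) with f(1)=1, f(2)=2.
Computing successive values: f(1)=1, f(2)=2, f(3)=3, f(4)=5, f(5)=8, f(6)=13, f(7)=21, f(8)=34, f(9)=55, f(10)=89, f(11)=144, f(12)=233, f(13)=377, f(14)=610, f(15)=987, f(16)=1597, f(17)=2584, f(18)=4181, f(19)=6765, f(20)=10946, f(21)=17711, f(22)=28657, f(23)=46368, f(24)=75025, f(25)=121393, f(26)=196418, f(27)=317811, f(28)=514229, f(29)=832040, f(30)=1346269, f(31)=2178309, f(32)=3524578, f(33)=5702887, f(34)=9227465, f(35)=14930352, f(36)=24157817, f(37)=39088169, f(38)=63245986, f(39)=102334155, f(40)=165580141, f(41)=267914296.

Final answer: 267914296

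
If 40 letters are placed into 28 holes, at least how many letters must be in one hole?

By the pigeonhole principle: ceiling(40/28).

Final answer: 2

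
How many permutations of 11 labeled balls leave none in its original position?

D(n) = (n-1)(D(n-1) + D(n-2)), D(0)=1, D(1)=0.
D(2) = 1 x (0 + 1) = 1
D(3) = 2 x (1 + 0) = 2
D(4) = 3 x (2 + 1) = 9
D(5) = 4 x (9 + 2) = 44
D(6) = 5 x (44 + 9) = 265
D(7) = 6 x (265 + 44) = 1854
D(8) = 7 x (1854 + 265) = 14833
D(9) = 8 x (14833 + 1854) = 133496
D(10) = 9 x (133496 + 14833) = 1334961
D(11) = 10 x (D(10) + D(9)) = 10 x (1334961 + 133496)

Final answer: D(11) = 14684570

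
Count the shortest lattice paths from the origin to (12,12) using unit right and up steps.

Each path has 12 right steps and 12 up steps in some order (24 steps total).
Choose which 12 of the 24 steps are up: C(24,12).

Final answer: C(24,12) = 2704156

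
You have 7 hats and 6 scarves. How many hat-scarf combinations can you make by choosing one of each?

By the multiplication principle: 7 x 6.

Final answer: 42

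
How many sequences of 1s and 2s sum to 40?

Let f(n) count the ways. The last step is size 1 or 2, so f(n) = f(n-1) + f(n-2) with f(1)=1, f(2)=2.
Building up term by term: f(1)=1, f(2)=2, f(3)=3, f(4)=5, f(5)=8, f(6)=13, f(7)=21, f(8)=34, f(9)=55, f(10)=89, f(11)=144, f(12)=233, f(13)=377, f(14)=610, f(15)=987, f(16)=1597, f(17)=2584, f(18)=4181, f(19)=6765, f(20)=10946, f(21)=17711, f(22)=28657, f(23)=46368, f(24)=75025, f(25)=121393, f(26)=196418, f(27)=317811, f(28)=514229, f(29)=832040, f(30)=1346269, f(31)=2178309, f(32)=3524578, f(33)=5702887, f(34)=9227465, f(35)=14930352, f(36)=24157817, f(37)=39088169, f(38)=63245986, f(39)=102334155, f(40)=165580141.

Final answer: 165580141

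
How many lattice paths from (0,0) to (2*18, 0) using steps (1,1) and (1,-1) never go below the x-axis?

Total monotonic paths to (18,18): C(36,18) = 9075135300.
A path is bad iff it touches y = x + 1; reflecting its initial segment maps bad paths bijectively onto all paths to (17,19), of which there are C(36,19) = 8597496600.
Valid Dyck paths: 9075135300 - 8597496600.
(This is the Catalan number C_{18}.)

Final answer: C_{18} = 477638700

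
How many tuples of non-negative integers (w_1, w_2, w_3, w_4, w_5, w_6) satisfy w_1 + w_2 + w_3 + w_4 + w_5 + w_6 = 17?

Stars and bars with 17 stars and 5 bars:
C(17+6-1, 6-1) = C(22,5).

Final answer: C(22,5) = 26334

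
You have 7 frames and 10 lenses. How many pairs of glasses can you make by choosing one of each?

By the multiplication principle: 7 x 10.

Final answer: 70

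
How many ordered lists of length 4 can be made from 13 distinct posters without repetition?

P(13,4) = 13!/(13-4)! = 13!/9!.

Final answer: P(13,4) = 17160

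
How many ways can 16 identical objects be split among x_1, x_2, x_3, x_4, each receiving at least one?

Substitute x'_i = x_i - 1 (so x'_i >= 0). Then sum x'_i = 16 - 4 = 12.
Stars and bars: C(12+4-1, 4-1) = C(15,3).

Final answer: C(15,3) = 455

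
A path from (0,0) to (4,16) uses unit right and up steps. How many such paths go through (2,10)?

Paths (0,0)->(2,10): C(12,10) = 66.
Paths (2,10)->(4,16): C(8,6) = 28.
By multiplication principle: 66 x 28.

Final answer: 1848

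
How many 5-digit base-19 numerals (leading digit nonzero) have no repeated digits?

First digit: 18 (nonzero). Second: 18 (not first). Third: 17, etc.
Total: 18 x 18 x 17 x 16 x 15.

Final answer: 1321920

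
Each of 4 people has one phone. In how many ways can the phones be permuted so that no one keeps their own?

Use the recurrence D(n) = (n-1)(D(n-1) + D(n-2)) with D(0)=1, D(1)=0.
D(2) = 1 x (0 + 1) = 1
D(3) = 2 x (1 + 0) = 2
D(4) = 3 x (D(3) + D(2)) = 3 x (2 + 1)

Final answer: D(4) = 9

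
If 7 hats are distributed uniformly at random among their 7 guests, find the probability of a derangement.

Derangements satisfy D(n) = (n-1)(D(n-1) + D(n-2)), starting from D(0)=1, D(1)=0.
Building up: D(2)=1, D(3)=2, D(4)=9, D(5)=44, D(6)=265, D(7)=1854.
Total arrangements: 7! = 5040.
Probability = D(7)/7! = 103/280.

Final answer: D(7)/7! = 1854/5040 = 0.367857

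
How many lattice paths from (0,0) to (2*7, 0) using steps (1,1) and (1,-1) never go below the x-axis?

Total monotonic paths to (7,7): C(14,7) = 3432.
By the reflection principle, paths that go above the diagonal number C(14,8) = 3003.
Valid Dyck paths: 3432 - 3003.
(Equivalently, C_{7} = C(14,7)/8 = 3432/8.)

Final answer: C_{7} = 429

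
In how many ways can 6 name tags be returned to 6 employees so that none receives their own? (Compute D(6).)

Derangements satisfy D(n) = (n-1)(D(n-1) + D(n-2)), starting from D(0)=1, D(1)=0.
D(2) = 1 x (0 + 1) = 1
D(3) = 2 x (1 + 0) = 2
D(4) = 3 x (2 + 1) = 9
D(5) = 4 x (9 + 2) = 44
D(6) = 5 x (D(5) + D(4)) = 5 x (44 + 9)

Final answer: D(6) = 265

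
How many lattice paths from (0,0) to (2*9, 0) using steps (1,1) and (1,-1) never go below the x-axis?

Total monotonic paths to (9,9): C(18,9) = 48620.
Paths that cross above y=x (reflection bijection): C(18,10) = 43758.
Valid Dyck paths: 48620 - 43758.
(This is the Catalan number C_{9}.)

Final answer: C_{9} = 4862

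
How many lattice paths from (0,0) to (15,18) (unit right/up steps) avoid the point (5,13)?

Total paths to (15,18): C(33,18) = 1037158320.
Paths through (5,13): C(18,13) x C(15,5) = 25729704.
Avoiding (5,13): 1037158320 - 25729704.

Final answer: 1011428616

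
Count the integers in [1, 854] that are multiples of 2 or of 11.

Multiples of 2: 427. Multiples of 11: 77. Of both (lcm=22): 38.
By inclusion-exclusion: 427 + 77 - 38.

Final answer: 466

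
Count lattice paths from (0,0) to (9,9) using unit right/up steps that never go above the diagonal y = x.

Total monotonic paths to (9,9): C(18,9) = 48620.
By the reflection principle, paths that go above the diagonal number C(18,10) = 43758.
Valid Dyck paths: 48620 - 43758.
(Check: C(18,9) - C(18,10) = C(18,9)/10, the Catalan number C_{9}.)

Final answer: C_{9} = 4862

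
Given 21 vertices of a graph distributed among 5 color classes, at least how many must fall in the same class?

By pigeonhole with 21 objects and 5 categories: ceiling(21/5).

Final answer: 5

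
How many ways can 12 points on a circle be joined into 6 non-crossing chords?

The structures are counted by the Catalan number C_n. Here n = 12/2 = 6.
C_n = C(2n,n) - C(2n,n+1), so C_{6} = C(12,6) - C(12,7) = 924 - 792.

Final answer: C_{6} = 132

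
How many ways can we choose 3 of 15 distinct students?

C(15,3) = 15!/(3! x 12!).

Final answer: \binom{15}{3} = 455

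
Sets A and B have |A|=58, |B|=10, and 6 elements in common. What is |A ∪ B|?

|A union B| = |A| + |B| - |A intersect B| = 58 + 10 - 6.

Final answer: 62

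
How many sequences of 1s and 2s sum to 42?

Condition on the final move: it is a 1-step (f(n-1) ways to get there) or a 2-step (f(n-2) ways), so f(n) = f(n-1) + f(n-2), with f(1)=1, f(2)=2.
Iterating the recurrence: f(1)=1, f(2)=2, f(3)=3, f(4)=5, f(5)=8, f(6)=13, f(7)=21, f(8)=34, f(9)=55, f(10)=89, f(11)=144, f(12)=233, f(13)=377, f(14)=610, f(15)=987, f(16)=1597, f(17)=2584, f(18)=4181, f(19)=6765, f(20)=10946, f(21)=17711, f(22)=28657, f(23)=46368, f(24)=75025, f(25)=121393, f(26)=196418, f(27)=317811, f(28)=514229, f(29)=832040, f(30)=1346269, f(31)=2178309, f(32)=3524578, f(33)=5702887, f(34)=9227465, f(35)=14930352, f(36)=24157817, f(37)=39088169, f(38)=63245986, f(39)=102334155, f(40)=165580141, f(41)=267914296, f(42)=433494437.

Final answer: 433494437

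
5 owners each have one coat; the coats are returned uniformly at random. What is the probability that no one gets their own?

D(n) = (n-1)(D(n-1) + D(n-2)), D(0)=1, D(1)=0.
Building up: D(2)=1, D(3)=2, D(4)=9, D(5)=44.
Total arrangements: 5! = 120.
Probability = D(5)/5! = 11/30.

Final answer: D(5)/5! = 44/120 = 0.366667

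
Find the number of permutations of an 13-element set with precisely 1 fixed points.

Choose which 1 elements are fixed: C(13,1) = 13.
Derange the remaining 12 using D(j) = (j-1)(D(j-1) + D(j-2)), D(0)=1, D(1)=0: D(2)=1, D(3)=2, D(4)=9, D(5)=44, D(6)=265, D(7)=1854, D(8)=14833, D(9)=133496, D(10)=1334961, D(11)=14684570, D(12)=176214841.
Total: 13 x 176214841.

Final answer: C(13,1) D(12) = 2290792933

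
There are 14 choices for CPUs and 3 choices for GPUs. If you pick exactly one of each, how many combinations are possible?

By the multiplication principle: 14 x 3.

Final answer: 42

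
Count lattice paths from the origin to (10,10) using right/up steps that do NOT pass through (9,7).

Total paths to (10,10): C(20,10) = 184756.
Paths through (9,7): C(16,7) x C(4,3) = 45760.
Avoiding (9,7): 184756 - 45760.

Final answer: 138996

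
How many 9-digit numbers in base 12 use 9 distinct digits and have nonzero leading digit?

The leading digit has 11 choices (anything but zero); the next has 11 (anything but the first), then 10, and so on, one fewer each time.
Total: 11 x 11 x 10 x 9 x 8 x 7 x 6 x 5 x 4.

Final answer: 73180800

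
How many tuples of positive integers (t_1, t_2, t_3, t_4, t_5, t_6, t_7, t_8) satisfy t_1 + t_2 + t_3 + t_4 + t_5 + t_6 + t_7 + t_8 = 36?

Substitute t'_i = t_i - 1 (so t'_i >= 0). Then sum t'_i = 36 - 8 = 28.
Stars and bars: C(28+8-1, 8-1) = C(35,7).

Final answer: C(35,7) = 6724520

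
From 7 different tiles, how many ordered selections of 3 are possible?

P(7,3) = 7!/(7-3)! = 7!/4!.

Final answer: P(7,3) = 210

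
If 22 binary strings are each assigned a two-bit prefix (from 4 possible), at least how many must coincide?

There are 4 possible values for two-bit prefix. With 22 binary strings and 4 categories, by pigeonhole: ceiling(22/4).

Final answer: 6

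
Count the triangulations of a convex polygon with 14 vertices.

This is a standard Catalan-number count: the answer is C_n. Here n = 14 - 2 = 12.
C_n = C(2n,n)/(n+1), so C_{12} = C(24,12)/13 = 2704156/13.

Final answer: C_{12} = 208012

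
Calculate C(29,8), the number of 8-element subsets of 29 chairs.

C(29,8) = 29!/(8! x 21!).

Final answer: \binom{29}{8} = 4292145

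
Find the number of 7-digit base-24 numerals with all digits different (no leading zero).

The leading digit has 23 choices (anything but zero); the next has 23 (anything but the first), then 22, and so on, one fewer each time.
Total: 23 x 23 x 22 x 21 x 20 x 19 x 18.

Final answer: 1671682320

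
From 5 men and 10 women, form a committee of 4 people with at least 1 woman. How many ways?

Sum over valid woman counts:
C(10,1)C(5,3) = 100
C(10,2)C(5,2) = 450
C(10,3)C(5,1) = 600
C(10,4)C(5,0) = 210
Total: 100 + 450 + 600 + 210.

Final answer: 1360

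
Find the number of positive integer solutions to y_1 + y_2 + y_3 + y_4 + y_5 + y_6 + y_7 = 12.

Substitute y'_i = y_i - 1 (so y'_i >= 0). Then sum y'_i = 12 - 7 = 5.
Stars and bars: C(5+7-1, 7-1) = C(11,6).

Final answer: C(11,6) = 462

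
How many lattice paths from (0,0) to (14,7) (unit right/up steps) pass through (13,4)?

Paths (0,0)->(13,4): C(17,4) = 2380.
Paths (13,4)->(14,7): C(4,3) = 4.
By multiplication principle: 2380 x 4.

Final answer: 9520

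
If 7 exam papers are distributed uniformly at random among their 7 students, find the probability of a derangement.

Derangements satisfy D(n) = (n-1)(D(n-1) + D(n-2)), starting from D(0)=1, D(1)=0.
Building up: D(2)=1, D(3)=2, D(4)=9, D(5)=44, D(6)=265, D(7)=1854.
Total arrangements: 7! = 5040.
Probability = D(7)/7! = 103/280.

Final answer: D(7)/7! = 1854/5040 = 0.367857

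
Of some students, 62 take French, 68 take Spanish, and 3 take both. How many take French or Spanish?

|A union B| = |A| + |B| - |A intersect B| = 62 + 68 - 3.

Final answer: 127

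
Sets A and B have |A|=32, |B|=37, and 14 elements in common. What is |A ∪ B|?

|A union B| = |A| + |B| - |A intersect B| = 32 + 37 - 14.

Final answer: 55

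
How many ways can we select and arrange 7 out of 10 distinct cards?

P(10,7) = 10!/(10-7)! = 10!/3!.

Final answer: P(10,7) = 604800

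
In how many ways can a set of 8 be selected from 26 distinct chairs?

C(26,8) = 26!/(8! x 18!).

Final answer: \binom{26}{8} = 1562275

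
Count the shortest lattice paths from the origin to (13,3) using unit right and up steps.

Each path has 13 right steps and 3 up steps in some order (16 steps total).
Choose which 3 of the 16 steps are up: C(16,3).

Final answer: C(16,3) = 560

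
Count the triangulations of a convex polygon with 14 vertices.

This is counted by the nth Catalan number C_n. Here n = 14 - 2 = 12.
C_n = C(2n,n) - C(2n,n+1), so C_{12} = C(24,12) - C(24,13) = 2704156 - 2496144.

Final answer: C_{12} = 208012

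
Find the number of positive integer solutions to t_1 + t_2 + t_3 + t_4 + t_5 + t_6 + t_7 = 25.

Substitute t'_i = t_i - 1 (so t'_i >= 0). Then sum t'_i = 25 - 7 = 18.
Stars and bars: C(18+7-1, 7-1) = C(24,6).

Final answer: C(24,6) = 134596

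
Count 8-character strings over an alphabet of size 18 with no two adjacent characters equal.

Let g(n) count such strings. g(1) = 18, and each valid string of length n-1 extends in 17 ways (any symbol but the last), so g(n) = 17 g(n-1).
Total: g(8) = 18 x 17^7.

Final answer: 18 x 17^{7} = 7386096114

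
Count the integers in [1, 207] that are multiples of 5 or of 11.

Multiples of 5: 41. Multiples of 11: 18. Of both (lcm=55): 3.
By inclusion-exclusion: 41 + 18 - 3.

Final answer: 56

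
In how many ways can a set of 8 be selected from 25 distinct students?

C(25,8) = 25!/(8! x (25-8)!).

Final answer: C(25,8) = 1081575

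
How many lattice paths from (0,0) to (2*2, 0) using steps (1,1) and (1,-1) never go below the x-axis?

Total monotonic paths to (2,2): C(4,2) = 6.
By the reflection principle, paths that go above the diagonal number C(4,3) = 4.
Valid Dyck paths: 6 - 4.
(Check: C(4,2) - C(4,3) = C(4,2)/3, the Catalan number C_{2}.)

Final answer: C_{2} = 2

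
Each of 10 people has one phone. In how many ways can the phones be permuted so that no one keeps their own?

Use the recurrence D(n) = (n-1)(D(n-1) + D(n-2)) with D(0)=1, D(1)=0.
D(2) = 1 x (0 + 1) = 1
D(3) = 2 x (1 + 0) = 2
D(4) = 3 x (2 + 1) = 9
D(5) = 4 x (9 + 2) = 44
D(6) = 5 x (44 + 9) = 265
D(7) = 6 x (265 + 44) = 1854
D(8) = 7 x (1854 + 265) = 14833
D(9) = 8 x (14833 + 1854) = 133496
D(10) = 9 x (D(9) + D(8)) = 9 x (133496 + 14833)

Final answer: D(10) = 1334961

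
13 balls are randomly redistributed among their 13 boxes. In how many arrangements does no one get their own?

Derangements satisfy D(n) = (n-1)(D(n-1) + D(n-2)), starting from D(0)=1, D(1)=0.
D(2) = 1 x (0 + 1) = 1
D(3) = 2 x (1 + 0) = 2
D(4) = 3 x (2 + 1) = 9
D(5) = 4 x (9 + 2) = 44
D(6) = 5 x (44 + 9) = 265
D(7) = 6 x (265 + 44) = 1854
D(8) = 7 x (1854 + 265) = 14833
D(9) = 8 x (14833 + 1854) = 133496
D(10) = 9 x (133496 + 14833) = 1334961
D(11) = 10 x (1334961 + 133496) = 14684570
D(12) = 11 x (14684570 + 1334961) = 176214841
D(13) = 12 x (D(12) + D(11)) = 12 x (176214841 + 14684570)

Final answer: D(13) = 2290792932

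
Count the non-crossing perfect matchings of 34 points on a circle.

The structures are counted by the Catalan number C_n. Here n = 34/2 = 17.
C_n = C(2n,n) - C(2n,n+1), so C_{17} = C(34,17) - C(34,18) = 2333606220 - 2203961430.

Final answer: C_{17} = 129644790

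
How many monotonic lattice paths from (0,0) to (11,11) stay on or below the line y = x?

Total monotonic paths to (11,11): C(22,11) = 705432.
Reflecting each bad path at its first crossing gives a bijection with paths to (10,12): C(22,12) = 646646.
Valid Dyck paths: 705432 - 646646.
(Check: C(22,11) - C(22,12) = C(22,11)/12, the Catalan number C_{11}.)

Final answer: C_{11} = 58786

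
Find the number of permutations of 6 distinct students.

The number of ways to arrange 6 distinct objects is 6!.

Final answer: 6! = 720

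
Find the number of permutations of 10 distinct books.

The number of ways to arrange 10 distinct objects is 10!.

Final answer: 10! = 3628800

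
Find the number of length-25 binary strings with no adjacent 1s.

Classify by the final bit: ...0 gives a(n-1) strings, ...01 gives a(n-2) strings. Thus a(n) = a(n-1) + a(n-2) with a(1)=2, a(2)=3.
Computing successive values: a(1)=2, a(2)=3, a(3)=5, a(4)=8, a(5)=13, a(6)=21, a(7)=34, a(8)=55, a(9)=89, a(10)=144, a(11)=233, a(12)=377, a(13)=610, a(14)=987, a(15)=1597, a(16)=2584, a(17)=4181, a(18)=6765, a(19)=10946, a(20)=17711, a(21)=28657, a(22)=46368, a(23)=75025, a(24)=121393, a(25)=196418.

Final answer: 196418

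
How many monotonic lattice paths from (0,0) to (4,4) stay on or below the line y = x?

Total monotonic paths to (4,4): C(8,4) = 70.
Paths that cross above y=x (reflection bijection): C(8,5) = 56.
Valid Dyck paths: 70 - 56.
(Equivalently, C_{4} = C(8,4)/5 = 70/5.)

Final answer: C_{4} = 14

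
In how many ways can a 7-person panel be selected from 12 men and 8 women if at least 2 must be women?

Sum over valid woman counts:
C(8,2)C(12,5) = 22176
C(8,3)C(12,4) = 27720
C(8,4)C(12,3) = 15400
C(8,5)C(12,2) = 3696
C(8,6)C(12,1) = 336
C(8,7)C(12,0) = 8
Total: 22176 + 27720 + 15400 + 3696 + 336 + 8.

Final answer: 69336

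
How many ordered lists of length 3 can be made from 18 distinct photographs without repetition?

P(18,3) = 18!/(18-3)! = 18!/15!.

Final answer: P(18,3) = 4896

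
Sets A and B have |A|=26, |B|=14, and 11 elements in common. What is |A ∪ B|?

|A union B| = |A| + |B| - |A intersect B| = 26 + 14 - 11.

Final answer: 29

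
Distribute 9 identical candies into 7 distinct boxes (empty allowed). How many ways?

Stars and bars: C(n+k-1, k-1) = C(15,6).

Final answer: C(15,6) = 5005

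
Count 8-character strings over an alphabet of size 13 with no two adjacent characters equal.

Let g(n) count such strings. g(1) = 13, and each valid string of length n-1 extends in 12 ways (any symbol but the last), so g(n) = 12 g(n-1).
Total: g(8) = 13 x 12^7.

Final answer: 13 x 12^{7} = 465813504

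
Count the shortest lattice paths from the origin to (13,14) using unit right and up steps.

Each path has 13 right steps and 14 up steps in some order (27 steps total).
Choose which 14 of the 27 steps are up: C(27,14).

Final answer: C(27,14) = 20058300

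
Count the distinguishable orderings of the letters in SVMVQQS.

Letters (M:1, Q:2, S:2, V:2). Total letters: 7.
Permutations = 7!/(2! x 2! x 2!).

Final answer: 630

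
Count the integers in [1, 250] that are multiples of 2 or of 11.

Multiples of 2: 125. Multiples of 11: 22. Of both (lcm=22): 11.
By inclusion-exclusion: 125 + 22 - 11.

Final answer: 136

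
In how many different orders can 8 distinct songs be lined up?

The number of ways to arrange 8 distinct objects is 8!.

Final answer: 8! = 40320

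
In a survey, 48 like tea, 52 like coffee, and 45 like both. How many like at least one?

|A union B| = |A| + |B| - |A intersect B| = 48 + 52 - 45.

Final answer: 55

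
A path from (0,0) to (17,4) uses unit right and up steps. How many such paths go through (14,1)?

Paths (0,0)->(14,1): C(15,1) = 15.
Paths (14,1)->(17,4): C(6,3) = 20.
By multiplication principle: 15 x 20.

Final answer: 300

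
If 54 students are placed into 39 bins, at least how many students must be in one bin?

By the pigeonhole principle: ceiling(54/39).

Final answer: 2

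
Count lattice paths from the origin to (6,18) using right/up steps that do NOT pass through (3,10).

Total paths to (6,18): C(24,18) = 134596.
Paths through (3,10): C(13,10) x C(11,8) = 47190.
Avoiding (3,10): 134596 - 47190.

Final answer: 87406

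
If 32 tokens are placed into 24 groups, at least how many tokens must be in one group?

By the pigeonhole principle: ceiling(32/24).

Final answer: 2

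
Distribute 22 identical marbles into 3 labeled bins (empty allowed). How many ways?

Stars and bars: C(n+k-1, k-1) = C(24,2).

Final answer: C(24,2) = 276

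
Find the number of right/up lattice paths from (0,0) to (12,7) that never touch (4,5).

Total paths to (12,7): C(19,7) = 50388.
Paths through (4,5): C(9,5) x C(10,2) = 5670.
Avoiding (4,5): 50388 - 5670.

Final answer: 44718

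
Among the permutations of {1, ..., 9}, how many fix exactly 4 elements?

Choose which 4 elements are fixed: C(9,4) = 126.
Derange the remaining 5 using D(j) = (j-1)(D(j-1) + D(j-2)), D(0)=1, D(1)=0: D(2)=1, D(3)=2, D(4)=9, D(5)=44.
Total: 126 x 44.

Final answer: C(9,4) D(5) = 5544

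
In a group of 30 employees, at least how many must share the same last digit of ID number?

There are 10 possible values for last digit of ID number. With 30 employees and 10 categories, by pigeonhole: ceiling(30/10).

Final answer: 3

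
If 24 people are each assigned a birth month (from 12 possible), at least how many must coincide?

There are 12 possible values for birth month. With 24 people and 12 categories, by pigeonhole: ceiling(24/12).

Final answer: 2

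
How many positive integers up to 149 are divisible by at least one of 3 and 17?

Multiples of 3: 49. Multiples of 17: 8. Of both (lcm=51): 2.
By inclusion-exclusion: 49 + 8 - 2.

Final answer: 55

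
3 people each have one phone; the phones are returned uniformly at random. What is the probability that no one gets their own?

Derangements satisfy D(n) = (n-1)(D(n-1) + D(n-2)), starting from D(0)=1, D(1)=0.
Building up: D(2)=1, D(3)=2.
Total arrangements: 3! = 6.
Probability = D(3)/3! = 1/3.

Final answer: D(3)/3! = 2/6 = 0.333333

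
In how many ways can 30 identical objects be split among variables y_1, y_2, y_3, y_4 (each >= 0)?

Stars and bars with 30 stars and 3 bars:
C(30+4-1, 4-1) = C(33,3).

Final answer: C(33,3) = 5456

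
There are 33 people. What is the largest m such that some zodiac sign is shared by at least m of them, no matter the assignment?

There are 12 possible values for zodiac sign. With 33 people and 12 categories, by pigeonhole: ceiling(33/12).

Final answer: 3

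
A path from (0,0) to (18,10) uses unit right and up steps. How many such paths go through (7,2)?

Paths (0,0)->(7,2): C(9,2) = 36.
Paths (7,2)->(18,10): C(19,8) = 75582.
By multiplication principle: 36 x 75582.

Final answer: 2720952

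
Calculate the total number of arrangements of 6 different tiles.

The number of ways to arrange 6 distinct objects is 6!.

Final answer: 6! = 720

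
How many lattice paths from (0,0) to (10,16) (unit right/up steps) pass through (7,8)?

Paths (0,0)->(7,8): C(15,8) = 6435.
Paths (7,8)->(10,16): C(11,8) = 165.
By multiplication principle: 6435 x 165.

Final answer: 1061775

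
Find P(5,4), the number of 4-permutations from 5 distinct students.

P(5,4) = 5!/(5-4)! = 5!/1!.

Final answer: P(5,4) = 120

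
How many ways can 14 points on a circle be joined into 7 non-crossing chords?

This is a standard Catalan-number count: the answer is C_n. Here n = 14/2 = 7.
C_n = C(2n,n)/(n+1), so C_{7} = C(14,7)/8 = 3432/8.

Final answer: C_{7} = 429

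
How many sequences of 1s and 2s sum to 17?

Let f(n) count the ways. The last step is size 1 or 2, so f(n) = f(n-1) + f(n-2) with f(1)=1, f(2)=2.
Building up term by term: f(1)=1, f(2)=2, f(3)=3, f(4)=5, f(5)=8, f(6)=13, f(7)=21, f(8)=34, f(9)=55, f(10)=89, f(11)=144, f(12)=233, f(13)=377, f(14)=610, f(15)=987, f(16)=1597, f(17)=2584.

Final answer: 2584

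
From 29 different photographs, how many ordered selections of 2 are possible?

P(29,2) = 29!/(29-2)! = 29!/27!.

Final answer: P(29,2) = 812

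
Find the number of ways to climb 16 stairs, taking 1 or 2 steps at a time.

Let f(n) be the number of climbs. Removing the last move (1 or 2 steps) gives f(n) = f(n-1) + f(n-2); base cases f(1)=1, f(2)=2.
Computing successive values: f(1)=1, f(2)=2, f(3)=3, f(4)=5, f(5)=8, f(6)=13, f(7)=21, f(8)=34, f(9)=55, f(10)=89, f(11)=144, f(12)=233, f(13)=377, f(14)=610, f(15)=987, f(16)=1597.

Final answer: 1597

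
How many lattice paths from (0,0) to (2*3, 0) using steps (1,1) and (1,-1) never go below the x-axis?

Total monotonic paths to (3,3): C(6,3) = 20.
Paths that cross above y=x (reflection bijection): C(6,4) = 15.
Valid Dyck paths: 20 - 15.
(These counts are the Catalan numbers.)

Final answer: C_{3} = 5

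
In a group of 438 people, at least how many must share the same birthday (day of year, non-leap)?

There are 365 possible values for birthday (day of year, non-leap). With 438 people and 365 categories, by pigeonhole: ceiling(438/365).

Final answer: 2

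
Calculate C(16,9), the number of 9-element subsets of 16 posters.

C(16,9) = 16!/(9! x 7!).

Final answer: \binom{16}{9} = 11440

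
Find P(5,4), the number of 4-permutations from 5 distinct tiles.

P(5,4) = 5!/(5-4)! = 5!/1!.

Final answer: P(5,4) = 120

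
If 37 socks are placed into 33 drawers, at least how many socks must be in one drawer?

By the pigeonhole principle: ceiling(37/33).

Final answer: 2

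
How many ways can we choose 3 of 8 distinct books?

C(8,3) = 8!/(3! x (8-3)!).

Final answer: C(8,3) = 56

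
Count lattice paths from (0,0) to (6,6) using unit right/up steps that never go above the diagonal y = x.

Total monotonic paths to (6,6): C(12,6) = 924.
Reflecting each bad path at its first crossing gives a bijection with paths to (5,7): C(12,7) = 792.
Valid Dyck paths: 924 - 792.
(Equivalently, C_{6} = C(12,6)/7 = 924/7.)

Final answer: C_{6} = 132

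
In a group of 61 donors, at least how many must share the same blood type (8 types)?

There are 8 possible values for blood type (8 types). With 61 donors and 8 categories, by pigeonhole: ceiling(61/8).

Final answer: 8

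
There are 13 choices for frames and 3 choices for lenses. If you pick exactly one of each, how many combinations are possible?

By the multiplication principle: 13 x 3.

Final answer: 39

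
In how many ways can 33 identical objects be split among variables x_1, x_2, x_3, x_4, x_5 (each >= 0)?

Stars and bars with 33 stars and 4 bars:
C(33+5-1, 5-1) = C(37,4).

Final answer: C(37,4) = 66045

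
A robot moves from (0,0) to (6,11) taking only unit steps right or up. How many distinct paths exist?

Each path has 6 right steps and 11 up steps in some order (17 steps total).
Choose which 11 of the 17 steps are up: C(17,11).

Final answer: C(17,11) = 12376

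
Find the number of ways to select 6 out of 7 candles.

C(7,6) = 7!/(6! x (7-6)!).

Final answer: C(7,6) = 7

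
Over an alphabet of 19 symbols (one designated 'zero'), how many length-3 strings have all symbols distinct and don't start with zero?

First digit: 18 (nonzero). Second: 18 (not first). Third: 17, etc.
Total: 18 x 18 x 17.

Final answer: 5508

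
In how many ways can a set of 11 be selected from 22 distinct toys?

C(22,11) = 22!/(11! x 11!).

Final answer: \binom{22}{11} = 705432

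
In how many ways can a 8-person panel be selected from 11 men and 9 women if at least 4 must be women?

Sum over valid woman counts:
C(9,4)C(11,4) = 41580
C(9,5)C(11,3) = 20790
C(9,6)C(11,2) = 4620
C(9,7)C(11,1) = 396
C(9,8)C(11,0) = 9
Total: 41580 + 20790 + 4620 + 396 + 9.

Final answer: 67395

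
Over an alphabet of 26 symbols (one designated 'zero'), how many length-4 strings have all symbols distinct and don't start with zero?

The leading digit has 25 choices (anything but zero); the next has 25 (anything but the first), then 24, and so on, one fewer each time.
Total: 25 x 25 x 24 x 23.

Final answer: 345000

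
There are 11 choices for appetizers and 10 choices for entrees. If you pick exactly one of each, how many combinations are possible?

By the multiplication principle: 11 x 10.

Final answer: 110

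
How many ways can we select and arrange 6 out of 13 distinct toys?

P(13,6) = 13!/(13-6)! = 13!/7!.

Final answer: P(13,6) = 1235520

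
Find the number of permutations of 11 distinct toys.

The number of ways to arrange 11 distinct objects is 11!.

Final answer: 11! = 39916800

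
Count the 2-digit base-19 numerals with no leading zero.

Leading digit: 18 options (nonzero). Other 1 digit(s): 19 options each.
Total: 18 x 19^1.

Final answer: 342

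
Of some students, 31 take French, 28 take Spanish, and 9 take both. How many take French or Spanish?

|A union B| = |A| + |B| - |A intersect B| = 31 + 28 - 9.

Final answer: 50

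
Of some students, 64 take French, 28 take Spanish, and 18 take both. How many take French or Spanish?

|A union B| = |A| + |B| - |A intersect B| = 64 + 28 - 18.

Final answer: 74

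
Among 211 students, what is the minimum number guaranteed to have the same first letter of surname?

There are 26 possible values for first letter of surname. With 211 students and 26 categories, by pigeonhole: ceiling(211/26).

Final answer: 9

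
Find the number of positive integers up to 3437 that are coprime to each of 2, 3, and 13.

|div by 2|=1718, |div by 3|=1145, |div by 13|=264.
|div by 2&3|=572, |div by 2&13|=132, |div by 3&13|=88, |div by all|=44.
By inclusion-exclusion, divisible by at least one: 1718+1145+264-572-132-88+44 = 2379.
Not divisible by any: 3437 - 2379.

Final answer: 1058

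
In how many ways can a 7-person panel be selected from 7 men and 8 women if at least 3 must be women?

Sum over valid woman counts:
C(8,3)C(7,4) = 1960
C(8,4)C(7,3) = 2450
C(8,5)C(7,2) = 1176
C(8,6)C(7,1) = 196
C(8,7)C(7,0) = 8
Total: 1960 + 2450 + 1176 + 196 + 8.

Final answer: 5790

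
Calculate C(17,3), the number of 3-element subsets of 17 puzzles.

C(17,3) = 17!/(3! x 14!).

Final answer: \binom{17}{3} = 680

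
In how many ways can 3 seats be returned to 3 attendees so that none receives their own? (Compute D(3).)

Derangements satisfy D(n) = (n-1)(D(n-1) + D(n-2)), starting from D(0)=1, D(1)=0.
D(2) = 1 x (0 + 1) = 1
D(3) = 2 x (D(2) + D(1)) = 2 x (1 + 0)

Final answer: D(3) = 2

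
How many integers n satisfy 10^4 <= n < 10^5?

The leading digit cannot be 0 (9 options); the other 4 digits can be anything (10 options each).
Total: 9 x 10^4.

Final answer: 90000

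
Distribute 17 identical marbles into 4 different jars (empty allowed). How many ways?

Stars and bars: C(n+k-1, k-1) = C(20,3).

Final answer: C(20,3) = 1140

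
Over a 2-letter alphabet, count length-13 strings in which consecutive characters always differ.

Let g(n) count such strings. g(1) = 2, and each valid string of length n-1 extends in 1 ways (any symbol but the last), so g(n) = 1 g(n-1).
Total: g(13) = 2 x 1^12.

Final answer: 2 x 1^{12} = 2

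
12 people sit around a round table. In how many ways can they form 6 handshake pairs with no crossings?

The structures are counted by the Catalan number C_n. Here n = 12/2 = 6.
C_n = (2n)!/(n!(n+1)!), so C_{6} = 12!/(6! x 7!) = C(12,6)/7 = 924/7.

Final answer: C_{6} = 132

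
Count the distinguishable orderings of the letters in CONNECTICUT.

Letters (C:3, E:1, I:1, N:2, O:1, T:2, U:1). Total letters: 11.
Permutations = 11!/(3! x 2! x 2!).

Final answer: 1663200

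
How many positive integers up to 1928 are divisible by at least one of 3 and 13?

Multiples of 3: 642. Multiples of 13: 148. Of both (lcm=39): 49.
By inclusion-exclusion: 642 + 148 - 49.

Final answer: 741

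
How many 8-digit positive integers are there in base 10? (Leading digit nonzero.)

In base 10, the leading digit has 9 choices (1..9); each of the remaining 7 digits has 10 choices.
Total: 9 x 10^7.

Final answer: 90000000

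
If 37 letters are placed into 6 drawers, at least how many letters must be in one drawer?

By the pigeonhole principle: ceiling(37/6).

Final answer: 7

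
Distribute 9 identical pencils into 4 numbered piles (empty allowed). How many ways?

Stars and bars: C(n+k-1, k-1) = C(12,3).

Final answer: C(12,3) = 220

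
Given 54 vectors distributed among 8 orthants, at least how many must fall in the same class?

By pigeonhole with 54 objects and 8 categories: ceiling(54/8).

Final answer: 7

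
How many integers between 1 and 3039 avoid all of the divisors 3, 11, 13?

|div by 3|=1013, |div by 11|=276, |div by 13|=233.
|div by 3&11|=92, |div by 3&13|=77, |div by 11&13|=21, |div by all|=7.
By inclusion-exclusion, divisible by at least one: 1013+276+233-92-77-21+7 = 1339.
Not divisible by any: 3039 - 1339.

Final answer: 1700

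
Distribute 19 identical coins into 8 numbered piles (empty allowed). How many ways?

Stars and bars: C(n+k-1, k-1) = C(26,7).

Final answer: C(26,7) = 657800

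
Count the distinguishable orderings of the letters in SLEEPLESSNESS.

Letters (E:4, L:2, N:1, P:1, S:5). Total letters: 13.
Permutations = 13!/(5! x 4! x 2!).

Final answer: 1081080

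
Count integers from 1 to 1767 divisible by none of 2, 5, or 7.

|div by 2|=883, |div by 5|=353, |div by 7|=252.
|div by 2&5|=176, |div by 2&7|=126, |div by 5&7|=50, |div by all|=25.
By inclusion-exclusion, divisible by at least one: 883+353+252-176-126-50+25 = 1161.
Not divisible by any: 1767 - 1161.

Final answer: 606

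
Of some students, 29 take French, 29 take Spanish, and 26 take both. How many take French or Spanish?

|A union B| = |A| + |B| - |A intersect B| = 29 + 29 - 26.

Final answer: 32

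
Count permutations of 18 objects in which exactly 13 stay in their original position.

Choose which 13 elements are fixed: C(18,13) = 8568.
Derange the remaining 5 using D(j) = (j-1)(D(j-1) + D(j-2)), D(0)=1, D(1)=0: D(2)=1, D(3)=2, D(4)=9, D(5)=44.
Total: 8568 x 44.

Final answer: C(18,13) D(5) = 376992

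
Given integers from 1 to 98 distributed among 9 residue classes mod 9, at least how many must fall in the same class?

By pigeonhole with 98 objects and 9 categories: ceiling(98/9).

Final answer: 11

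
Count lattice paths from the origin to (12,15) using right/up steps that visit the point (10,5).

Paths (0,0)->(10,5): C(15,5) = 3003.
Paths (10,5)->(12,15): C(12,10) = 66.
By multiplication principle: 3003 x 66.

Final answer: 198198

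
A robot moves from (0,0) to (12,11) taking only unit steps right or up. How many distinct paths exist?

Each path has 12 right steps and 11 up steps in some order (23 steps total).
Choose which 11 of the 23 steps are up: C(23,11).

Final answer: C(23,11) = 1352078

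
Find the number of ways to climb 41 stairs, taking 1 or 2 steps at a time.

Let f(n) count the ways. The last step is size 1 or 2, so f(n) = f(n-1) + f(n-2) with f(1)=1, f(2)=2.
Building up term by term: f(1)=1, f(2)=2, f(3)=3, f(4)=5, f(5)=8, f(6)=13, f(7)=21, f(8)=34, f(9)=55, f(10)=89, f(11)=144, f(12)=233, f(13)=377, f(14)=610, f(15)=987, f(16)=1597, f(17)=2584, f(18)=4181, f(19)=6765, f(20)=10946, f(21)=17711, f(22)=28657, f(23)=46368, f(24)=75025, f(25)=121393, f(26)=196418, f(27)=317811, f(28)=514229, f(29)=832040, f(30)=1346269, f(31)=2178309, f(32)=3524578, f(33)=5702887, f(34)=9227465, f(35)=14930352, f(36)=24157817, f(37)=39088169, f(38)=63245986, f(39)=102334155, f(40)=165580141, f(41)=267914296.

Final answer: 267914296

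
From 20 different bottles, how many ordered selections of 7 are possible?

P(20,7) = 20!/(20-7)! = 20!/13!.

Final answer: P(20,7) = 390700800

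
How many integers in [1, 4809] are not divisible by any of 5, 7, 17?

|div by 5|=961, |div by 7|=687, |div by 17|=282.
|div by 5&7|=137, |div by 5&17|=56, |div by 7&17|=40, |div by all|=8.
By inclusion-exclusion, divisible by at least one: 961+687+282-137-56-40+8 = 1705.
Not divisible by any: 4809 - 1705.

Final answer: 3104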